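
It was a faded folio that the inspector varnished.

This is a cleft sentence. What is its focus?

a faded folio

In an it-cleft "It was X that/who ...", the clefted constituent X is the focus; the that/who-clause expresses the presupposed open proposition.
Here the focus is "a faded folio". The backgrounded (presupposed) material includes "the inspector".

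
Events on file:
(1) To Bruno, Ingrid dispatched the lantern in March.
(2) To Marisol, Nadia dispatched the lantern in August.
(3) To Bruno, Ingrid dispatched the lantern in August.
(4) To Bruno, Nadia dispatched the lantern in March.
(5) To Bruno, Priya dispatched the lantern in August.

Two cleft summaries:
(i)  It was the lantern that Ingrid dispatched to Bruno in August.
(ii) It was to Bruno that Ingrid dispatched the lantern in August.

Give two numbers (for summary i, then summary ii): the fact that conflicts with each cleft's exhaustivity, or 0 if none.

(i): focus "the lantern". No fact shares same agent, recipient, setting (Ingrid / Bruno / in August) with a different thing. 0.
(ii): focus "Bruno". No fact shares same agent, thing, setting (Ingrid / the lantern / in August) with a different recipient. 0.

0, 0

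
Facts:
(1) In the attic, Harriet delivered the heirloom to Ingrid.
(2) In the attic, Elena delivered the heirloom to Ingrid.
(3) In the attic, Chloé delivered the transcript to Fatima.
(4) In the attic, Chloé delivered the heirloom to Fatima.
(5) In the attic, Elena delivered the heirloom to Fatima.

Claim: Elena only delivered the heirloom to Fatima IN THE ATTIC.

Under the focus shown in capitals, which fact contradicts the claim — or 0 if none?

0

Focus (in capitals) is "in the attic" — the setting. "Only" excludes alternative settings while holding fixed same agent, thing, recipient (Elena / the heirloom / Fatima).
No fact matches same agent, thing, recipient (Elena / the heirloom / Fatima) with a different setting — every other fact differs on at least one backgrounded slot. So no fact refutes it.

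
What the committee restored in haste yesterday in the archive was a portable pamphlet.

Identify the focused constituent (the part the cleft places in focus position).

In a pseudo-cleft "What ... was X", the post-copular constituent X is the focus.
Here the focus is "a portable pamphlet". The backgrounded (presupposed) material includes "the committee", "in haste", "in the archive" and "yesterday".

a portable pamphlet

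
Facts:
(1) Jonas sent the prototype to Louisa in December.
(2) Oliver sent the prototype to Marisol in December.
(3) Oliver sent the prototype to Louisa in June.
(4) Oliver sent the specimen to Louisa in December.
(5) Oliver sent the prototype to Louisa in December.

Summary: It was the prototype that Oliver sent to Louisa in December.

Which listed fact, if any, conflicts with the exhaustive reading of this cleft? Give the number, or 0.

4

Focus of the cleft: "the prototype" (the thing). Presupposed background: Oliver as agent and Louisa as recipient and in December as setting.
The exhaustive reading says no other thing fits that background.
Fact (4) shares the background but with thing = the specimen; exhaustivity is violated.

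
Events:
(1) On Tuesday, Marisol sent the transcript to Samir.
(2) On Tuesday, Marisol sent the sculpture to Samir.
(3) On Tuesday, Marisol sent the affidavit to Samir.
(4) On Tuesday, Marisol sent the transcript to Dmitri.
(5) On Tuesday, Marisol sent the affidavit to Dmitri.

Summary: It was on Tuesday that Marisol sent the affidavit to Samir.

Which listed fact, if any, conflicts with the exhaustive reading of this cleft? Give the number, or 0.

Focus of the cleft: "on Tuesday" (the setting). Presupposed background: Marisol as agent and the affidavit as thing and Samir as recipient.
Exhaustivity: on Tuesday is the only setting satisfying that background.
No listed fact matches the background with a different setting. Exhaustivity holds.

0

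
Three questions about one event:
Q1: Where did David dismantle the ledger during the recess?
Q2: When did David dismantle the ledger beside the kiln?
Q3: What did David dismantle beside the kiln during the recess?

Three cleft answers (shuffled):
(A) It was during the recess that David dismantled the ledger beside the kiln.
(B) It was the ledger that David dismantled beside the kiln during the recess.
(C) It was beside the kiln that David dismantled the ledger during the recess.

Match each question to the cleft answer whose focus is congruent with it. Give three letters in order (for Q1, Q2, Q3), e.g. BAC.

Q1 asks about the location; cleft (C) focuses "beside the kiln", which is the location — so Q1 → C.
Q2 asks about the time; cleft (A) focuses "during the recess", which is the time — so Q2 → A.
Q3 asks about the direct object; cleft (B) focuses "the ledger", which is the direct object — so Q3 → B.
Mapping: Q1→C, Q2→A, Q3→B.

CAB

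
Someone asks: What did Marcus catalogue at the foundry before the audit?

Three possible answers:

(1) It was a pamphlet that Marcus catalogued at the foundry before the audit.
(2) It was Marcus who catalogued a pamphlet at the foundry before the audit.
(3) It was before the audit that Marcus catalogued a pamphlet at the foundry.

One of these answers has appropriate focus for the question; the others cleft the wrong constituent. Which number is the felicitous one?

The question word "what" targets the direct object.
Option (1) clefts "a pamphlet" — that matches what the question asks about.
Option (2) clefts "Marcus" — the subject (agent), not what was asked.
Option (3) clefts "before the audit" — the time, not what was asked.
So the congruent reply is (1).

1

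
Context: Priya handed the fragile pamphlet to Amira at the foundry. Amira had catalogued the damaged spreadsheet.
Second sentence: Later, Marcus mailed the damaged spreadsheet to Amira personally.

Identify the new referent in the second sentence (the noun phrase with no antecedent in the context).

"the damaged spreadsheet" and "Amira" in the second sentence are given — already mentioned in the context.
"Marcus" has no antecedent in the context; it is discourse-new.

Marcus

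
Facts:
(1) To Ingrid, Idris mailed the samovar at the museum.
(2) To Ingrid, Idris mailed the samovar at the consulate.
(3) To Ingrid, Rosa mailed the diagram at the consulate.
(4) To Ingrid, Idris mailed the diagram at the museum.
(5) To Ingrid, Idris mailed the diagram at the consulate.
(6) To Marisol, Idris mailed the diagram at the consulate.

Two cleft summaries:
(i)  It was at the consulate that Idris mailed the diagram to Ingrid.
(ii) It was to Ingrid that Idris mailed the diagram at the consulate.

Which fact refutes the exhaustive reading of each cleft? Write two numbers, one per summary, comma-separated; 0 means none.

4, 6

(i): focus "at the consulate". Looking for Idris as agent and the diagram as thing and Ingrid as recipient with some other setting — fact (4) has at the museum there. Refuted.
(ii): focus "Ingrid". Looking for Idris as agent and the diagram as thing and at the consulate as setting with some other recipient — fact (6) has Marisol there. Refuted.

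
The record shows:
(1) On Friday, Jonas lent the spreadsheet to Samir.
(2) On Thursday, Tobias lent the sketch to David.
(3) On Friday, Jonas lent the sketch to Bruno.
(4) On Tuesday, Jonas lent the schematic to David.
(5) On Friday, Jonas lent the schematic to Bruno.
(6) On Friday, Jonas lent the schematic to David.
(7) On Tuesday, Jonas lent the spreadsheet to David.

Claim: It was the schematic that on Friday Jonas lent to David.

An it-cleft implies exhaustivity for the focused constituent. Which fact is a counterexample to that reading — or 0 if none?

Focus of the cleft: "the schematic" (the thing). Presupposed background: Jonas as agent and David as recipient and on Friday as setting.
The exhaustive reading says no other thing fits that background.
No listed fact matches the background with a different thing. Exhaustivity holds.

0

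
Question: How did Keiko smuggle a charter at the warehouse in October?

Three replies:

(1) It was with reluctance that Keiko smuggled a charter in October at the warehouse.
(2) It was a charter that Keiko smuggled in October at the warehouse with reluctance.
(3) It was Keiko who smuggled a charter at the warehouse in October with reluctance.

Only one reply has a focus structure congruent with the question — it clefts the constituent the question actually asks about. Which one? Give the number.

The question word "how" targets the manner.
Option (1) clefts "with reluctance" — that matches what the question asks about.
Option (2) clefts "a charter" — the direct object, not what was asked.
Option (3) clefts "Keiko" — the subject (agent), not what was asked.
So the congruent reply is (1).

1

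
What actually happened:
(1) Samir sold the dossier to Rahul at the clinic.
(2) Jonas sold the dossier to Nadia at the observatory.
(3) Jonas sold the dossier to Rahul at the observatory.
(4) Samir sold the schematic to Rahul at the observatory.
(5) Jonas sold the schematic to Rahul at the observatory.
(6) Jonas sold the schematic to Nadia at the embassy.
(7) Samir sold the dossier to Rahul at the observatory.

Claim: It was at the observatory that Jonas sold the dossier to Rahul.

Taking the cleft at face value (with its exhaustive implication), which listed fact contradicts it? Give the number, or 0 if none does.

The cleft puts "at the observatory" in focus and presupposes the open proposition with same agent, thing, recipient (Jonas / the dossier / Rahul).
Exhaustivity: at the observatory is the only setting satisfying that background.
Every other fact differs from the presupposition on some backgrounded slot, so none challenges the exhaustivity.

0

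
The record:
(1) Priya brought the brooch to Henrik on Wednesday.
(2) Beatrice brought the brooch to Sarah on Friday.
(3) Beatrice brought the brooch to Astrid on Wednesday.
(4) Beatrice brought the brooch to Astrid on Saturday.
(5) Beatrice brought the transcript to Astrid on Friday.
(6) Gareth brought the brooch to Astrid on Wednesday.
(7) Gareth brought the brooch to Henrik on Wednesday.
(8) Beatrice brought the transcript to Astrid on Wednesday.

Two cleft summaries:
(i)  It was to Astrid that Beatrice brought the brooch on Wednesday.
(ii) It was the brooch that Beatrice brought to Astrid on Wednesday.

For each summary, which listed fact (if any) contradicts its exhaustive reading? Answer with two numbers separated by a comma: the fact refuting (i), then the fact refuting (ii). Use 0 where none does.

0, 8

Summary (i) focuses "Astrid" (the recipient); background same agent, thing, setting (Beatrice / the brooch / on Wednesday). No fact matches that background with a different recipient, so 0.
Summary (ii) focuses "the brooch" (the thing); background same agent, recipient, setting (Beatrice / Astrid / on Wednesday). Fact (8) matches that background with thing = the transcript — refutes (ii).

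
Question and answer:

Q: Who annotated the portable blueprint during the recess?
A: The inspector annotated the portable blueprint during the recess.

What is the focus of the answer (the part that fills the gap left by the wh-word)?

the inspector

The wh-word "who" asks about the subject (agent).
In the answer, "the portable blueprint" and "during the recess" are given — repeated from the question.
The constituent filling the subject (agent) gap is "the inspector"; that is the focus and would carry nuclear stress.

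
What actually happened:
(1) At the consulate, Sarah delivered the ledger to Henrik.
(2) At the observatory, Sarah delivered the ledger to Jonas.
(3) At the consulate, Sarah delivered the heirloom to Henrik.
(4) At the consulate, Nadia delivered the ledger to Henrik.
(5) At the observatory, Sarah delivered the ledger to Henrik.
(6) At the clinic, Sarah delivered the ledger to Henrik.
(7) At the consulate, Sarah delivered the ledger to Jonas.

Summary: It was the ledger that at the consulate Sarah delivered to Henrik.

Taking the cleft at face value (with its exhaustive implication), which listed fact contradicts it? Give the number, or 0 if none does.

3

Focus of the cleft: "the ledger" (the thing). Presupposed background: agent = Sarah, recipient = Henrik, setting = at the consulate.
Exhaustivity: the ledger is the only thing satisfying that background.
Fact (3) shares the background but with thing = the heirloom; exhaustivity is violated.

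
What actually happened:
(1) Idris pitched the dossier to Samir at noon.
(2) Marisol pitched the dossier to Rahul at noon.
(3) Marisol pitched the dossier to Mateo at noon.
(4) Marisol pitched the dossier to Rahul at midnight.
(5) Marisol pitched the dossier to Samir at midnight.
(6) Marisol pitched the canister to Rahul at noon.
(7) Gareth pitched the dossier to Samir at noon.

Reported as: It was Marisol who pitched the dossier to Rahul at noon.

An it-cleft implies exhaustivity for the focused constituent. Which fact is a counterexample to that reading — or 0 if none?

The cleft puts "Marisol" in focus and presupposes the open proposition with same thing, recipient, setting (the dossier / Rahul / at noon).
The exhaustive reading says no other agent fits that background.
Every other fact differs from the presupposition on some backgrounded slot, so none challenges the exhaustivity.

0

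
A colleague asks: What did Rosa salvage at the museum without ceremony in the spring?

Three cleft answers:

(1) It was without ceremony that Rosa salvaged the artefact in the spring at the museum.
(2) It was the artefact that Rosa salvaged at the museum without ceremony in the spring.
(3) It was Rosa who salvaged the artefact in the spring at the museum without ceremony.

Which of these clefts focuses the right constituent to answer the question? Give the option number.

2

The question word "what" targets the direct object.
Option (1) clefts "without ceremony" — the manner, not what was asked.
Option (2) clefts "the artefact" — that matches what the question asks about.
Option (3) clefts "Rosa" — the subject (agent), not what was asked.
So the congruent reply is (2).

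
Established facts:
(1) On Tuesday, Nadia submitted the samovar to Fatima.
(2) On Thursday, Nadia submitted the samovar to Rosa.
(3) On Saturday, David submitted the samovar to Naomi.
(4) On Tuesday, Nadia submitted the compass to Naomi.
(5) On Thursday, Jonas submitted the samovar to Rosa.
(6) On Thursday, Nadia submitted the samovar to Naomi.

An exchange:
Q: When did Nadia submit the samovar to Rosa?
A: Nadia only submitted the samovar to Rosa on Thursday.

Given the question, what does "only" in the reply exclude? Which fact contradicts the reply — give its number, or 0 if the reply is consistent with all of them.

0

Answering "When did ...?" puts focus on the setting — here, "on Thursday".
"Only" then excludes alternative settings while the background — agent = Nadia, thing = the samovar, recipient = Rosa — is held fixed.
No fact keeps agent = Nadia, thing = the samovar, recipient = Rosa while changing the setting; every other fact differs on something backgrounded. The reply stands.
(Fact (6) would refute a reading with focus on the recipient — but that is not what the question asks.)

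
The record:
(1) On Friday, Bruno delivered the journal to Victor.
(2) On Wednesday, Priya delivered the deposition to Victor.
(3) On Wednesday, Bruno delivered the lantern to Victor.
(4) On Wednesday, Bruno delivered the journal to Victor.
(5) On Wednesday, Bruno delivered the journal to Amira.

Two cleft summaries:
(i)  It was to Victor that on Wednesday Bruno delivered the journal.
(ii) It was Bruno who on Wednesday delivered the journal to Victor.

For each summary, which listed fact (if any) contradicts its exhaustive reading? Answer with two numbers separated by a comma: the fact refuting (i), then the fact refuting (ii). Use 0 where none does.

Summary (i) focuses "Victor" (the recipient); background Bruno as agent and the journal as thing and on Wednesday as setting. Fact (5) matches that background with recipient = Amira — refutes (i).
Summary (ii) focuses "Bruno" (the agent); background the journal as thing and Victor as recipient and on Wednesday as setting. No fact matches that background with a different agent, so 0.

5, 0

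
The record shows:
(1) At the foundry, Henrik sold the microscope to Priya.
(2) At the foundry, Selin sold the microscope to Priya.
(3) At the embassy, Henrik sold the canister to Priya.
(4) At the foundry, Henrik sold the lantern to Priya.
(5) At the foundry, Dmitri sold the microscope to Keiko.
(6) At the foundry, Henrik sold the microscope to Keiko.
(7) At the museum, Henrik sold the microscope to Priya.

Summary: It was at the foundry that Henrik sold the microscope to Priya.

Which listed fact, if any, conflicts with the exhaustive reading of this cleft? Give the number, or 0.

The cleft puts "at the foundry" in focus and presupposes the open proposition with agent = Henrik, thing = the microscope, recipient = Priya.
Exhaustivity: at the foundry is the only setting satisfying that background.
Fact (7) shares the background but with setting = at the museum; exhaustivity is violated.

7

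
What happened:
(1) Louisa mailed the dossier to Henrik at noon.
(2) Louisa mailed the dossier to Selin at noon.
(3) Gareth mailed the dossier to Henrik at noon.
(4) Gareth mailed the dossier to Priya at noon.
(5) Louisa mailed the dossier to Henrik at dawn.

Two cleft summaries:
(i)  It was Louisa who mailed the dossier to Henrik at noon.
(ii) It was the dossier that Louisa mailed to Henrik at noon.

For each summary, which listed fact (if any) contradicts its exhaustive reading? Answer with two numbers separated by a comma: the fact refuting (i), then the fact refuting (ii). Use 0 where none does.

(i): focus "Louisa". Looking for thing = the dossier, recipient = Henrik, setting = at noon with some other agent — fact (3) has Gareth there. Refuted.
(ii): focus "the dossier". No fact shares agent = Louisa, recipient = Henrik, setting = at noon with a different thing. 0.

3, 0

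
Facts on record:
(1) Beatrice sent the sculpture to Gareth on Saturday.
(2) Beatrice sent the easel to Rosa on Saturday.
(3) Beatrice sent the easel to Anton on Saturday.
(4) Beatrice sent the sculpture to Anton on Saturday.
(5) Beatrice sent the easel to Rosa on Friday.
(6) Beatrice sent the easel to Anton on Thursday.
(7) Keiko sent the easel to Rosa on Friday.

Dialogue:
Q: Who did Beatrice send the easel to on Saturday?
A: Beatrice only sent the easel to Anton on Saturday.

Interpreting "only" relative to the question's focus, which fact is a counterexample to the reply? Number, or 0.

Answering "Who did ... to ...?" puts focus on the recipient — here, "Anton".
So "only" ranges over recipients; the rest (agent = Beatrice, thing = the easel, setting = on Saturday) is presupposed.
Fact (2) shares the background with a different recipient (Rosa) — counterexample.
(Fact (4) would refute a reading with focus on the thing — but that is not what the question asks.)

2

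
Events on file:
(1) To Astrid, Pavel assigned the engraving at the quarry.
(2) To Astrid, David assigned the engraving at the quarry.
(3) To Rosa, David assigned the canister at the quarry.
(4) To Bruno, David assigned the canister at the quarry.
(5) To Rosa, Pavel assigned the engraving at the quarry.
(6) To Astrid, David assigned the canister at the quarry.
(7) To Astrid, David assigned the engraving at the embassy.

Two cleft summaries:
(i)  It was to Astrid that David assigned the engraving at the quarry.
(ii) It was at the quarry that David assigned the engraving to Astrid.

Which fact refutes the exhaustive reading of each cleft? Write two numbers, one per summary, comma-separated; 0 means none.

0, 7

(i): focus "Astrid". No fact shares agent = David, thing = the engraving, setting = at the quarry with a different recipient. 0.
(ii): focus "at the quarry". Looking for agent = David, thing = the engraving, recipient = Astrid with some other setting — fact (7) has at the embassy there. Refuted.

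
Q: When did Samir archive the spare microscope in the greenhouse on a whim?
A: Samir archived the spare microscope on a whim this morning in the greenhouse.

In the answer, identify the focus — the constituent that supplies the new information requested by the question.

The wh-word "when" asks about the time.
In the answer, "Samir", "the spare microscope", "in the greenhouse" and "on a whim" are given — repeated from the question.
The constituent filling the time gap is "this morning"; that is the focus and would carry nuclear stress.

this morning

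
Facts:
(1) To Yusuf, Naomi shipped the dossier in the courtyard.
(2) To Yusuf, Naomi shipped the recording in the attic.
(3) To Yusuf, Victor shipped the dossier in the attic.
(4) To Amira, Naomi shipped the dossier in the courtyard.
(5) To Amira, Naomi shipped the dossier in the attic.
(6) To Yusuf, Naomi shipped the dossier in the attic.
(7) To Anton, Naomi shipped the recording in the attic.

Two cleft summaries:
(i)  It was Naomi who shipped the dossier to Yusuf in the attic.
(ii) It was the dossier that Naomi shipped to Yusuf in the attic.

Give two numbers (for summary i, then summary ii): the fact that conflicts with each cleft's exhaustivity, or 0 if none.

(i): focus "Naomi". Looking for the dossier as thing and Yusuf as recipient and in the attic as setting with some other agent — fact (3) has Victor there. Refuted.
(ii): focus "the dossier". Looking for Naomi as agent and Yusuf as recipient and in the attic as setting with some other thing — fact (2) has the recording there. Refuted.

3, 2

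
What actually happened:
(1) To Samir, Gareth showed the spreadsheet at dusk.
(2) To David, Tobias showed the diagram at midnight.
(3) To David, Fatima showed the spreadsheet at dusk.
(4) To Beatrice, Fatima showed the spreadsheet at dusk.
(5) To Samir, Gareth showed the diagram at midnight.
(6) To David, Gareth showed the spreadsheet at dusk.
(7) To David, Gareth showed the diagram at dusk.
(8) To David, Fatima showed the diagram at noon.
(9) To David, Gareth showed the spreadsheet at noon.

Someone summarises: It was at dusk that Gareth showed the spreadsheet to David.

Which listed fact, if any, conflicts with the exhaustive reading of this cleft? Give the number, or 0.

9

Focus of the cleft: "at dusk" (the setting). Presupposed background: same agent, thing, recipient (Gareth / the spreadsheet / David).
Exhaustivity: at dusk is the only setting satisfying that background.
But fact (9) also has same agent, thing, recipient (Gareth / the spreadsheet / David), with setting = at noon — so the exhaustive reading fails.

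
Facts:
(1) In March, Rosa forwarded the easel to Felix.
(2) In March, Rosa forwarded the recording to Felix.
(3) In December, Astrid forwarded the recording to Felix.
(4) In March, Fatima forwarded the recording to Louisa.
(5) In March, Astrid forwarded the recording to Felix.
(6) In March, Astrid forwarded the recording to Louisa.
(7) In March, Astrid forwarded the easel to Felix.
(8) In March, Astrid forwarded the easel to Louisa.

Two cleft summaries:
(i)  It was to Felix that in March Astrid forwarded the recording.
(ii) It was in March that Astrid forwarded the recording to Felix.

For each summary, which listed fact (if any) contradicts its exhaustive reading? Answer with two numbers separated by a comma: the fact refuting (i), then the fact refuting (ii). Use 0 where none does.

Summary (i) focuses "Felix" (the recipient); background agent = Astrid, thing = the recording, setting = in March. Fact (6) matches that background with recipient = Louisa — refutes (i).
Summary (ii) focuses "in March" (the setting); background agent = Astrid, thing = the recording, recipient = Felix. Fact (3) matches that background with setting = in December — refutes (ii).

6, 3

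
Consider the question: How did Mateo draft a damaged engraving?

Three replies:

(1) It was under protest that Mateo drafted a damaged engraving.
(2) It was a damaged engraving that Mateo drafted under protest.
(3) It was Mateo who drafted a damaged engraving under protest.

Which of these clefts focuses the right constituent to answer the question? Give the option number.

1

The question word "how" targets the manner.
Option (1) clefts "under protest" — that matches what the question asks about.
Option (2) clefts "a damaged engraving" — the direct object, not what was asked.
Option (3) clefts "Mateo" — the subject (agent), not what was asked.
So the congruent reply is (1).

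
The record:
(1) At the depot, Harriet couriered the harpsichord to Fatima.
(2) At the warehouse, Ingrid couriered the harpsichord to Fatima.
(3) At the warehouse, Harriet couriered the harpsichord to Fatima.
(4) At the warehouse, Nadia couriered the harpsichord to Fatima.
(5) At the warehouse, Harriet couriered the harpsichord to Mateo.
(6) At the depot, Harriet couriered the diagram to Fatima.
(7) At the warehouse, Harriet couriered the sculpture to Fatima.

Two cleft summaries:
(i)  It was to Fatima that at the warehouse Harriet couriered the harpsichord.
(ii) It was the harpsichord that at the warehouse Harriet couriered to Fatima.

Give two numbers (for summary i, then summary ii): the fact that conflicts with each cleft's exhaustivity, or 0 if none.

Summary (i) focuses "Fatima" (the recipient); background same agent, thing, setting (Harriet / the harpsichord / at the warehouse). Fact (5) matches that background with recipient = Mateo — refutes (i).
Summary (ii) focuses "the harpsichord" (the thing); background same agent, recipient, setting (Harriet / Fatima / at the warehouse). Fact (7) matches that background with thing = the sculpture — refutes (ii).

5, 7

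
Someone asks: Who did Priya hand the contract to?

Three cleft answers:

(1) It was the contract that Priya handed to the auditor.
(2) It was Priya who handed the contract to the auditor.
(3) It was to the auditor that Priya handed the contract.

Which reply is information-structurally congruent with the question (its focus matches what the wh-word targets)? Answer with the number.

3

The question word "who" targets the recipient.
Option (1) clefts "the contract" — the direct object, not what was asked.
Option (2) clefts "Priya" — the subject (agent), not what was asked.
Option (3) clefts "to the auditor" — that matches what the question asks about.
So the congruent reply is (3).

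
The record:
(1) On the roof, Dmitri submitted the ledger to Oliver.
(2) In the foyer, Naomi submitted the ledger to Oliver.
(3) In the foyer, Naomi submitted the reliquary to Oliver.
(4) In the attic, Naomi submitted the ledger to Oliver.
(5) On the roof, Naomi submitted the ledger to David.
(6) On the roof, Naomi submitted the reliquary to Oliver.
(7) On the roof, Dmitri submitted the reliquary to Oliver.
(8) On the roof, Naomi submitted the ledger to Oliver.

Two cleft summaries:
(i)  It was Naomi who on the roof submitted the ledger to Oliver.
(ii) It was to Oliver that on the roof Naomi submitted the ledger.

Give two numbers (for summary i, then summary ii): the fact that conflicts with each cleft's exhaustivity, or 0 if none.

(i): focus "Naomi". Looking for thing = the ledger, recipient = Oliver, setting = on the roof with some other agent — fact (1) has Dmitri there. Refuted.
(ii): focus "Oliver". Looking for agent = Naomi, thing = the ledger, setting = on the roof with some other recipient — fact (5) has David there. Refuted.

1, 5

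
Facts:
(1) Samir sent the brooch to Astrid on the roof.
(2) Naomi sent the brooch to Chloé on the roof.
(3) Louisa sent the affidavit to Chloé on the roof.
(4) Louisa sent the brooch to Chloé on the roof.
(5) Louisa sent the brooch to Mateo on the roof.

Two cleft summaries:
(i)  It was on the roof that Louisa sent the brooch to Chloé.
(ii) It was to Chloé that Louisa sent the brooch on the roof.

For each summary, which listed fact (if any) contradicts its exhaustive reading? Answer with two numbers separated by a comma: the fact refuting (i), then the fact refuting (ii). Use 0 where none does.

0, 5

Summary (i) focuses "on the roof" (the setting); background agent = Louisa, thing = the brooch, recipient = Chloé. No fact matches that background with a different setting, so 0.
Summary (ii) focuses "Chloé" (the recipient); background agent = Louisa, thing = the brooch, setting = on the roof. Fact (5) matches that background with recipient = Mateo — refutes (ii).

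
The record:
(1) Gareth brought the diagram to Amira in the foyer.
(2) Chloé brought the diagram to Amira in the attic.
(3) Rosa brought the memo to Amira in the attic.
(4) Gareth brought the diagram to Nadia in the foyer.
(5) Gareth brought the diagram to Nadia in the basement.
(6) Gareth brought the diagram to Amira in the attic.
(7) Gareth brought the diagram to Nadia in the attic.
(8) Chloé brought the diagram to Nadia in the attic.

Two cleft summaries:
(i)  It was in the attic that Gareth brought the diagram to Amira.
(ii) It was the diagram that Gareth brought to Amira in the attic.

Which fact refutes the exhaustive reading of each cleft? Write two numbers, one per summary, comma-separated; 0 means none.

Summary (i) focuses "in the attic" (the setting); background agent = Gareth, thing = the diagram, recipient = Amira. Fact (1) matches that background with setting = in the foyer — refutes (i).
Summary (ii) focuses "the diagram" (the thing); background agent = Gareth, recipient = Amira, setting = in the attic. No fact matches that background with a different thing, so 0.

1, 0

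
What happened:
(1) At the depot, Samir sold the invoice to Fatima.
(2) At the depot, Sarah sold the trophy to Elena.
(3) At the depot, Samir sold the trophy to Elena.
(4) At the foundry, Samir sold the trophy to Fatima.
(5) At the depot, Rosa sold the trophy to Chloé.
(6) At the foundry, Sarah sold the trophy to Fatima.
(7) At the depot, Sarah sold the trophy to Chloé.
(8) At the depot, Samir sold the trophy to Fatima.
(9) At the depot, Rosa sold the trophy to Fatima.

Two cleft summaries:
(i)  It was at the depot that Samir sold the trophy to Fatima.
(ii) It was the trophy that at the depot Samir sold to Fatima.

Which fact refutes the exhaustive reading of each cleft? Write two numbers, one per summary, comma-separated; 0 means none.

4, 1

(i): focus "at the depot". Looking for Samir as agent and the trophy as thing and Fatima as recipient with some other setting — fact (4) has at the foundry there. Refuted.
(ii): focus "the trophy". Looking for Samir as agent and Fatima as recipient and at the depot as setting with some other thing — fact (1) has the invoice there. Refuted.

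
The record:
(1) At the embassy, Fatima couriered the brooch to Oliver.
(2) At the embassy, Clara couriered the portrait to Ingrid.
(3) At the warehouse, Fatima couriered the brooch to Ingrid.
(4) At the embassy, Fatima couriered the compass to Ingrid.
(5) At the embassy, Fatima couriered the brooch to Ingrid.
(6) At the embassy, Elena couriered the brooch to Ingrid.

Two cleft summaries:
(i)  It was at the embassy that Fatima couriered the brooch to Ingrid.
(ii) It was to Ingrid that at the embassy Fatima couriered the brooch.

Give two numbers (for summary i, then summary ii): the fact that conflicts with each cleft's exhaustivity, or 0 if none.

(i): focus "at the embassy". Looking for same agent, thing, recipient (Fatima / the brooch / Ingrid) with some other setting — fact (3) has at the warehouse there. Refuted.
(ii): focus "Ingrid". Looking for same agent, thing, setting (Fatima / the brooch / at the embassy) with some other recipient — fact (1) has Oliver there. Refuted.

3, 1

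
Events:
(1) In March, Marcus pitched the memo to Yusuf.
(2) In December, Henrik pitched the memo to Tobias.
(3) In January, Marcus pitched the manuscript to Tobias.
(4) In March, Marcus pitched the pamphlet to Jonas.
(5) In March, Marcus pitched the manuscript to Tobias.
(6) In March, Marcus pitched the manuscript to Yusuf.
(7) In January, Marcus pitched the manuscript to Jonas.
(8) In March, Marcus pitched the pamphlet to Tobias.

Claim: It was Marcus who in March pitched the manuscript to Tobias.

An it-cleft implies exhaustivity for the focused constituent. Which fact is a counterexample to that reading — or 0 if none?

Focus of the cleft: "Marcus" (the agent). Presupposed background: thing = the manuscript, recipient = Tobias, setting = in March.
The exhaustive reading says no other agent fits that background.
No listed fact matches the background with a different agent. Exhaustivity holds.

0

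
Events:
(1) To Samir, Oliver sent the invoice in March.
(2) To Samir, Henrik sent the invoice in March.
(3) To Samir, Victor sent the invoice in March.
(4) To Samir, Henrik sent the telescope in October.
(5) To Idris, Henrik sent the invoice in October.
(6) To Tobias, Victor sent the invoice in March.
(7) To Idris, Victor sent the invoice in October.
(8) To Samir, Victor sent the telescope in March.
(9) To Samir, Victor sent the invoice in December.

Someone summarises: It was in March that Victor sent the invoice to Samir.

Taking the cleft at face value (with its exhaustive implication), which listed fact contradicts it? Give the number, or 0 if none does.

9

The cleft puts "in March" in focus and presupposes the open proposition with agent = Victor, thing = the invoice, recipient = Samir.
Exhaustivity: in March is the only setting satisfying that background.
Fact (9) shares the background but with setting = in December; exhaustivity is violated.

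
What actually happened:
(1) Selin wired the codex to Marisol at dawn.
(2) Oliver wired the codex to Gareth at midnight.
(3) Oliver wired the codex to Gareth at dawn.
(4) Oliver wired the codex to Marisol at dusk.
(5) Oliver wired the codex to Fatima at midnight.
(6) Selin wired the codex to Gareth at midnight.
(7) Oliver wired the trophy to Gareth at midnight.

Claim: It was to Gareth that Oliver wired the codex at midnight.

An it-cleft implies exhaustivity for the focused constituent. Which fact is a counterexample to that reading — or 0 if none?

Focus of the cleft: "Gareth" (the recipient). Presupposed background: Oliver as agent and the codex as thing and at midnight as setting.
The exhaustive reading says no other recipient fits that background.
But fact (5) also has Oliver as agent and the codex as thing and at midnight as setting, with recipient = Fatima — so the exhaustive reading fails.

5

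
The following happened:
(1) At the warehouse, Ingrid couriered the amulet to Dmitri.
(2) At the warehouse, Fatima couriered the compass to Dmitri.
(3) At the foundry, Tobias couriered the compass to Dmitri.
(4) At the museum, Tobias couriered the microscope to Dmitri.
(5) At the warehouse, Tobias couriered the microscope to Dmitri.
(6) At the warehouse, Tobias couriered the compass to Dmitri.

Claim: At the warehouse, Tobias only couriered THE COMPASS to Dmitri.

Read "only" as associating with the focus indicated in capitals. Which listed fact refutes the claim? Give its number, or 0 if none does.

The capitals mark "the compass" as focus. So "only" rules out other things, with the rest (same agent, recipient, setting (Tobias / Dmitri / at the warehouse)) as background.
Fact (5) shares the background but differs in thing (the microscope) — a counterexample.

5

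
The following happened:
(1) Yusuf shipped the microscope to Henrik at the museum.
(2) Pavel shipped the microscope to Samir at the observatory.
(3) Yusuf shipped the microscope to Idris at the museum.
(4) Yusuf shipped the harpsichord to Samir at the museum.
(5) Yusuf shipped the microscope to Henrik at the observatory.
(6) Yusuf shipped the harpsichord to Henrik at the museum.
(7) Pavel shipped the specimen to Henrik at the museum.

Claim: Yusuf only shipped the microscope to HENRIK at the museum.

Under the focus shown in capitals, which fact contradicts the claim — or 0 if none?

The capitals mark "Henrik" as focus. So "only" rules out other recipients, with the rest (agent = Yusuf, thing = the microscope, setting = at the museum) as background.
Fact (3) shares the background but differs in recipient (Idris) — a counterexample.

3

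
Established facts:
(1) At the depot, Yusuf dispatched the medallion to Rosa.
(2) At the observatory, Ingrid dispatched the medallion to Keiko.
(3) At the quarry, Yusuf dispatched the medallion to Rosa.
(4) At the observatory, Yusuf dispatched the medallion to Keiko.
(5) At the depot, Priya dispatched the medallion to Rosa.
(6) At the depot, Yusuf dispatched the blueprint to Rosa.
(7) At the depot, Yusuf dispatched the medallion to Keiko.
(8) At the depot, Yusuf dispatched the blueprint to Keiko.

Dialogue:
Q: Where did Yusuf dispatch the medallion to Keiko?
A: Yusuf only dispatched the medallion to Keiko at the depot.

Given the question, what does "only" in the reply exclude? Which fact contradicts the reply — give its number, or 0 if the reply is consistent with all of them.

4

The question "Where did ...?" targets the setting, so in the reply the focus falls on "at the depot".
"Only" then excludes alternative settings while the background — same agent, thing, recipient (Yusuf / the medallion / Keiko) — is held fixed.
Fact (4) keeps same agent, thing, recipient (Yusuf / the medallion / Keiko) but has setting = at the observatory; that refutes the reply.
(Fact (1) would refute a reading with focus on the recipient — but that is not what the question asks.)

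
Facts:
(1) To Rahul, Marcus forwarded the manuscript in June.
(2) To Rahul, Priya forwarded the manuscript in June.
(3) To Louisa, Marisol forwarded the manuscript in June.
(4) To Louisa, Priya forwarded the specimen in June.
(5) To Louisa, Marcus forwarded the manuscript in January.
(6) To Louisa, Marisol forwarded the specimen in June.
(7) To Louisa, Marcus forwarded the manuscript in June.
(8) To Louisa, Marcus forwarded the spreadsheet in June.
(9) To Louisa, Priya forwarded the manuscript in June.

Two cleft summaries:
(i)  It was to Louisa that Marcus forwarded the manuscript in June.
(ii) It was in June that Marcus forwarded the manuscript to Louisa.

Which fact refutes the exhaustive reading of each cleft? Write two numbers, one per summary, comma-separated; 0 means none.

1, 5

(i): focus "Louisa". Looking for agent = Marcus, thing = the manuscript, setting = in June with some other recipient — fact (1) has Rahul there. Refuted.
(ii): focus "in June". Looking for agent = Marcus, thing = the manuscript, recipient = Louisa with some other setting — fact (5) has in January there. Refuted.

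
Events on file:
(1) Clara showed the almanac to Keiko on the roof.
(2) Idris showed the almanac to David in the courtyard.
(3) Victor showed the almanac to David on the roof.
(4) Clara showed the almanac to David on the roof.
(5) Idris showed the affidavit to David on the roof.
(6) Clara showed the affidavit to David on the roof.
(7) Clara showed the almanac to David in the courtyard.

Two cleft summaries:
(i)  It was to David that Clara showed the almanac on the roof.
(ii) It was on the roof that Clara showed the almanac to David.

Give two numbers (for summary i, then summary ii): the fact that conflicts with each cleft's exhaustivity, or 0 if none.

1, 7

Summary (i) focuses "David" (the recipient); background agent = Clara, thing = the almanac, setting = on the roof. Fact (1) matches that background with recipient = Keiko — refutes (i).
Summary (ii) focuses "on the roof" (the setting); background agent = Clara, thing = the almanac, recipient = David. Fact (7) matches that background with setting = in the courtyard — refutes (ii).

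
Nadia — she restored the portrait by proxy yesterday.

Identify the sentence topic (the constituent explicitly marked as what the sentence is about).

Nadia

The construction explicitly marks "Nadia" as what the sentence is about — the topic.
The remainder of the clause is the comment (what is said about the topic).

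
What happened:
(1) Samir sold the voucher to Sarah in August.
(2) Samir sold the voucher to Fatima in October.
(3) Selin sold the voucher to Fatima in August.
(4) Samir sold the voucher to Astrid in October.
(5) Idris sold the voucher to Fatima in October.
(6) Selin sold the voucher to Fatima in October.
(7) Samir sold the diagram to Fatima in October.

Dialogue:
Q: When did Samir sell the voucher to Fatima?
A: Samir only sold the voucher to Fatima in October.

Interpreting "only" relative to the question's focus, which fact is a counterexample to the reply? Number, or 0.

The question "When did ...?" targets the setting, so in the reply the focus falls on "in October".
"Only" then excludes alternative settings while the background — agent = Samir, thing = the voucher, recipient = Fatima — is held fixed.
No fact keeps agent = Samir, thing = the voucher, recipient = Fatima while changing the setting; every other fact differs on something backgrounded. The reply stands.
(Fact (7) would refute a reading with focus on the thing — but that is not what the question asks.)

0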